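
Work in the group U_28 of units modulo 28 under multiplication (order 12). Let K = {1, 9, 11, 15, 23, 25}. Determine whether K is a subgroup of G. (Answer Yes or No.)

Yes

|K| = 6 divides |G| = 12, consistent with Lagrange.
K contains the identity, every element's inverse is in K, and K is closed under ·: it is a subgroup.
In fact K = ⟨23⟩.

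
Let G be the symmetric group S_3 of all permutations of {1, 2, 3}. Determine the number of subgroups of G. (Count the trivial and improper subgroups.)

6

|G| = 6, so by Lagrange every subgroup order divides 6. Divisors: 1, 2, 3, 6.
Subgroups by order — order 1: 1; order 2: 3; order 3: 1; order 6: 1.
Total: 1 + 3 + 1 + 1 = 6.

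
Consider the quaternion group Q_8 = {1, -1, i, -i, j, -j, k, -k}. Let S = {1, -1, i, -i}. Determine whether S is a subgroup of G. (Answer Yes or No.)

Yes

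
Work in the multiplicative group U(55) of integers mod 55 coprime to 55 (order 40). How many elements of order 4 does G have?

The elements of order 4 are: 12, 23, 32, 43.
That's 4.

4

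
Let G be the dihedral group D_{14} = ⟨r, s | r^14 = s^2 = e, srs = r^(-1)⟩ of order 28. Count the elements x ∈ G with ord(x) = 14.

6

The elements of order 14 are: r, r^3, r^5, r^9, r^11, r^13.
That's 6.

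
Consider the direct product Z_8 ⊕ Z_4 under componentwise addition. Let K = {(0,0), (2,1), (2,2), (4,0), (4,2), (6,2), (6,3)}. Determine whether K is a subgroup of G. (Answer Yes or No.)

No

|K| = 7 does not divide |G| = 32, so by Lagrange K is not a subgroup.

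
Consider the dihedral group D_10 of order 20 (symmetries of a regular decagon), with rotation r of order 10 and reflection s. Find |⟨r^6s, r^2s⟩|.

10

|⟨r^6s⟩| = 2 and |⟨r^2s⟩| = 2, so |H| is a multiple of lcm(2, 2) = 2 and divides |G| = 20.
Closing under the operation: H = {e, r^2, r^4, r^6, r^8, s, r^2s, r^4s, r^6s, r^8s}, so |H| = 10.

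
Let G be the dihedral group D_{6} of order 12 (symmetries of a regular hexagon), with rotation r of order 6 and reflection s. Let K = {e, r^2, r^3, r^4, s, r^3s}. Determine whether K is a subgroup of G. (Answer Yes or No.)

Closure fails: s · r^4 = r^2s ∉ K. So K is not a subgroup.

No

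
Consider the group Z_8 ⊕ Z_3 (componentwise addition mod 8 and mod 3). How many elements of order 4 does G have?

An element (a,b) has order lcm(ord(a), ord(b)); count pairs with lcm equal to 4.
Enumerating gives 2 such elements.

2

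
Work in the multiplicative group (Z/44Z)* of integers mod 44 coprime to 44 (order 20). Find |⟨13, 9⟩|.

10

|⟨13⟩| = 10 and |⟨9⟩| = 5, so |H| is a multiple of lcm(10, 5) = 10 and divides |G| = 20.
Closing under the operation: H = {1, 5, 9, 13, 17, 21, 25, 29, 37, 41}, so |H| = 10.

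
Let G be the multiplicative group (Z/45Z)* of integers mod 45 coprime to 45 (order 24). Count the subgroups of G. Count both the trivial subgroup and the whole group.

|G| = 24, so by Lagrange every subgroup order divides 24. Divisors: 1, 2, 3, 4, 6, 8, 12, 24.
Subgroups by order — order 1: 1; order 2: 3; order 3: 1; order 4: 3; order 6: 3; order 8: 1; order 12: 3; order 24: 1.
Total: 1 + 3 + 1 + 3 + 3 + 1 + 3 + 1 = 16.

16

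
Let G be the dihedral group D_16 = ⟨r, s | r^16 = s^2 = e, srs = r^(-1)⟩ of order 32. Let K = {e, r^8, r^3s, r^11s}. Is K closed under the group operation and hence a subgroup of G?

Yes

|K| = 4 divides |G| = 32, consistent with Lagrange.
K contains the identity, every element's inverse is in K, and K is closed under ·: it is a subgroup.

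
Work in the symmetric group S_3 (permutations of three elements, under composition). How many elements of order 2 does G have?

3

The elements of order 2 are: (2 3), (1 2), (1 3).
That's 3.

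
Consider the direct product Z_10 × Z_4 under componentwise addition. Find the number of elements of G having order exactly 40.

An element (a,b) has order lcm(ord(a), ord(b)); count pairs with lcm equal to 40.
Enumerating gives 0 such elements.

0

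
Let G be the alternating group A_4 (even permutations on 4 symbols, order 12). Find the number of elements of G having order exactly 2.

The elements of order 2 are: (1 2)(3 4), (1 3)(2 4), (1 4)(2 3).
That's 3.

3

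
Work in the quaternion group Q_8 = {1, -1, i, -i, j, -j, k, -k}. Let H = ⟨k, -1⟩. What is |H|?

|⟨k⟩| = 4 and |⟨-1⟩| = 2, so |H| is a multiple of lcm(4, 2) = 4 and divides |G| = 8.
Closing under the operation: H = {1, -1, k, -k}, so |H| = 4.

4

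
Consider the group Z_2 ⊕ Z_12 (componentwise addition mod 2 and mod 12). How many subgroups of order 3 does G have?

|G| = 24 and 3 | 24, so subgroups of order 3 are possible by Lagrange.
The subgroups of order 3 are: {(0,0), (0,4), (0,8)}.
So G has 1 subgroup of order 3.

1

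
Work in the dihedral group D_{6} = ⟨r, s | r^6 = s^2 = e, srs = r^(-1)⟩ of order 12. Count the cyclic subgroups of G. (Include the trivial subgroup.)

10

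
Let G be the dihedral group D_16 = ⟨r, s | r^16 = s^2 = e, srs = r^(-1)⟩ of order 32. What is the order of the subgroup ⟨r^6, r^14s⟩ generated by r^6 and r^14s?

16

|⟨r^6⟩| = 8 and |⟨r^14s⟩| = 2, so |H| is a multiple of lcm(8, 2) = 8 and divides |G| = 32.
Closing under the operation: H = {e, r^2, r^4, r^6, r^8, r^10, r^12, r^14, s, r^2s, r^4s, r^6s, r^8s, r^10s, r^12s, r^14s}, so |H| = 16.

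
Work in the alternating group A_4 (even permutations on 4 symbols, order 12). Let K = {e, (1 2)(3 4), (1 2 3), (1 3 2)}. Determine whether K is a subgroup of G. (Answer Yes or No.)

Closure fails: (1 3 2) ∘ (1 2)(3 4) = (2 3 4) ∉ K. So K is not a subgroup.

No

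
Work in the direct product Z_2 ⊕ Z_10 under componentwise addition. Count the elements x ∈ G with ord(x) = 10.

12

An element (a,b) has order lcm(ord(a), ord(b)); count pairs with lcm equal to 10.
Enumerating gives 12 such elements.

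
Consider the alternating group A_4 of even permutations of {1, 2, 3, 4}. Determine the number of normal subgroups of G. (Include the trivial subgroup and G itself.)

G has 10 subgroups. Checking conjugation-invariance by order — order 1: 1/1 normal; order 2: 0/3 normal; order 3: 0/4 normal; order 4: 1/1 normal; order 12: 1/1 normal.
Total normal subgroups: 3.

3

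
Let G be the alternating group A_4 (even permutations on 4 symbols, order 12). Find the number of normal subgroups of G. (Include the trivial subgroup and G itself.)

3

G has 10 subgroups. Checking conjugation-invariance by order — order 1: 1/1 normal; order 2: 0/3 normal; order 3: 0/4 normal; order 4: 1/1 normal; order 12: 1/1 normal.
Total normal subgroups: 3.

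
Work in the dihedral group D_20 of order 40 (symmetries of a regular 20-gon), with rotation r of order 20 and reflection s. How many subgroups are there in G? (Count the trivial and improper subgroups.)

|G| = 40, so by Lagrange every subgroup order divides 40. Divisors: 1, 2, 4, 5, 8, 10, 20, 40.
Subgroups by order — order 1: 1; order 2: 21; order 4: 11; order 5: 1; order 8: 5; order 10: 5; order 20: 3; order 40: 1.
Total: 1 + 21 + 11 + 1 + 5 + 5 + 3 + 1 = 48.

48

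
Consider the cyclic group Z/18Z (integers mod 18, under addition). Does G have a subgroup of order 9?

9 | 18. A subgroup of order 9 is {0, 2, 4, 6, 8, 10, 12, 14, 16}.

Yes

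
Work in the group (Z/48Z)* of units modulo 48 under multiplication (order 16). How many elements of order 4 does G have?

The elements of order 4 are: 5, 11, 13, 19, 29, 35, 37, 43.
That's 8.

8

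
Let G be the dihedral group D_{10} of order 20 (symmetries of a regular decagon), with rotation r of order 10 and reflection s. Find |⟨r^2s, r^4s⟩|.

10

|⟨r^2s⟩| = 2 and |⟨r^4s⟩| = 2, so |H| is a multiple of lcm(2, 2) = 2 and divides |G| = 20.
Closing under the operation: H = {e, r^2, r^4, r^6, r^8, s, r^2s, r^4s, r^6s, r^8s}, so |H| = 10.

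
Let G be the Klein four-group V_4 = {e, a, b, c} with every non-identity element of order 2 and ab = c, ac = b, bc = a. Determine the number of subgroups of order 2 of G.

|G| = 4 and 2 | 4, so subgroups of order 2 are possible by Lagrange.
The subgroups of order 2 are: {e, a}; {e, b}; {e, c}.
So G has 3 subgroups of order 2.

3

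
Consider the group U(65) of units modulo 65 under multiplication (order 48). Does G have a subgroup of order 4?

4 | 48. A subgroup of order 4 is {1, 12, 14, 38}.

Yes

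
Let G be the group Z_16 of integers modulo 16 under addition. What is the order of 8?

In Z_16, the order of an element a is n/gcd(a, n).
gcd(8, 16) = 8, so |⟨8⟩| = 16/8 = 2.

2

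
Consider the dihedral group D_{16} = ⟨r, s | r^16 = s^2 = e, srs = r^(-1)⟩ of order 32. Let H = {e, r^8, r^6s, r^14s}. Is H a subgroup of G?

|H| = 4 divides |G| = 32, consistent with Lagrange.
H contains the identity, every element's inverse is in H, and H is closed under ·: it is a subgroup.

Yes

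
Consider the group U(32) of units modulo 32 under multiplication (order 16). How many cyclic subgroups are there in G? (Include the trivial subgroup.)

8

A cyclic subgroup of order d is generated by each of its φ(d) elements of order d, so the cyclic subgroups of order d number (#elements of order d)/φ(d).
Cyclic subgroups by order — order 1: 1; order 2: 3; order 4: 2; order 8: 2.
Total: 8.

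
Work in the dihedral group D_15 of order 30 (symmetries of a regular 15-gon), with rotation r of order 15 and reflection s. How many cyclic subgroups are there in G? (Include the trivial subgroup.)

19

A cyclic subgroup of order d is generated by each of its φ(d) elements of order d, so the cyclic subgroups of order d number (#elements of order d)/φ(d).
Cyclic subgroups by order — order 1: 1; order 2: 15; order 3: 1; order 5: 1; order 15: 1.
Total: 19.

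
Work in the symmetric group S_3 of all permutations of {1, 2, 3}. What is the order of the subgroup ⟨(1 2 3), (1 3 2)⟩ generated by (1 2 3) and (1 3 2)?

|⟨(1 2 3)⟩| = 3 and |⟨(1 3 2)⟩| = 3, so |H| is a multiple of lcm(3, 3) = 3 and divides |G| = 6.
Closing under the operation: H = {e, (1 2 3), (1 3 2)}, so |H| = 3.

3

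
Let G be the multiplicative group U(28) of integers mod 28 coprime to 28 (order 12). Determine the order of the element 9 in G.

Compute successive powers of 9 mod 28: 9, 25, 1; 9^3 ≡ 1 (mod 28).
So |⟨9⟩| = 3.

3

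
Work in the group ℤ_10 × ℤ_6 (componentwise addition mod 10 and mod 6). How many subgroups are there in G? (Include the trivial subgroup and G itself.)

|G| = 60, so by Lagrange every subgroup order divides 60. Divisors: 1, 2, 3, 4, 5, 6, 10, 12, 15, 20, 30, 60.
Subgroups by order — order 1: 1; order 2: 3; order 3: 1; order 4: 1; order 5: 1; order 6: 3; order 10: 3; order 12: 1; order 15: 1; order 20: 1; order 30: 3; order 60: 1.
Total: 1 + 3 + 1 + 1 + 1 + 3 + 3 + 1 + 1 + 1 + 3 + 1 = 20.

20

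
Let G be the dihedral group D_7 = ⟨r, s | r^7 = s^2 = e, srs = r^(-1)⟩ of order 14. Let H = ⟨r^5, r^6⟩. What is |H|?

7

|⟨r^5⟩| = 7 and |⟨r^6⟩| = 7, so |H| is a multiple of lcm(7, 7) = 7 and divides |G| = 14.
Closing under the operation: H = {e, r, r^2, r^3, r^4, r^5, r^6}, so |H| = 7.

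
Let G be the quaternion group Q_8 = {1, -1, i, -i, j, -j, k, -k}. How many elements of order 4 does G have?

6

The elements of order 4 are: i, -i, j, -j, k, -k.
That's 6.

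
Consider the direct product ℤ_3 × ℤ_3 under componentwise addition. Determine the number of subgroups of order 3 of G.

|G| = 9 and 3 | 9, so subgroups of order 3 are possible by Lagrange.
The subgroups of order 3 are: {(0,0), (0,1), (0,2)}; {(0,0), (1,0), (2,0)}; {(0,0), (1,1), (2,2)}; {(0,0), (1,2), (2,1)}.
So G has 4 subgroups of order 3.

4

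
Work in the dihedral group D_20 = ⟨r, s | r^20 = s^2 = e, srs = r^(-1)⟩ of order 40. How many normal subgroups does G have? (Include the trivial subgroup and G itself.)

9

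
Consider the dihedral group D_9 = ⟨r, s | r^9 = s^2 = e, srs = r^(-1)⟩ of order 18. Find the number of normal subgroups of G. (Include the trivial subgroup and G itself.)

G has 16 subgroups. Checking conjugation-invariance by order — order 1: 1/1 normal; order 2: 0/9 normal; order 3: 1/1 normal; order 6: 0/3 normal; order 9: 1/1 normal; order 18: 1/1 normal.
Total normal subgroups: 4.

4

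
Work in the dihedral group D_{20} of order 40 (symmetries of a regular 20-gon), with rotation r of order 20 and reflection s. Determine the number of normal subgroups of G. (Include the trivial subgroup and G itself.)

G has 48 subgroups. Checking conjugation-invariance by order — order 1: 1/1 normal; order 2: 1/21 normal; order 4: 1/11 normal; order 5: 1/1 normal; order 8: 0/5 normal; order 10: 1/5 normal; order 20: 3/3 normal; order 40: 1/1 normal.
Total normal subgroups: 9.

9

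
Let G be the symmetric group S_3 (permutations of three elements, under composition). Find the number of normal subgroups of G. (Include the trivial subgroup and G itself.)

G has 6 subgroups. Checking conjugation-invariance by order — order 1: 1/1 normal; order 2: 0/3 normal; order 3: 1/1 normal; order 6: 1/1 normal.
Total normal subgroups: 3.

3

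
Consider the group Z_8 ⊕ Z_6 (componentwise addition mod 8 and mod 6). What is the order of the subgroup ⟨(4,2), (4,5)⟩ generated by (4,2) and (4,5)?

12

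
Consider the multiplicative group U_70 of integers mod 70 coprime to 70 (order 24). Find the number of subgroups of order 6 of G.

3

|G| = 24 and 6 | 24, so subgroups of order 6 are possible by Lagrange.
The subgroups of order 6 are: {1, 11, 19, 51, 59, 69}; {1, 9, 11, 29, 39, 51}; {1, 11, 31, 41, 51, 61}.
So G has 3 subgroups of order 6.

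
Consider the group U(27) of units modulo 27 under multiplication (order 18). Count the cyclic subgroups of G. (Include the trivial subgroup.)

6

Each element a generates a cyclic subgroup ⟨a⟩; distinct elements may generate the same one (a cyclic group of order d has φ(d) generators).
Cyclic subgroups by order — order 1: 1; order 2: 1; order 3: 1; order 6: 1; order 9: 1; order 18: 1.
Total: 6.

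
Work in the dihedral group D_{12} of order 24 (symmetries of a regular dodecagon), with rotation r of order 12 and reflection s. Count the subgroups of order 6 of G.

5

|G| = 24 and 6 | 24, so subgroups of order 6 are possible by Lagrange.
The subgroups of order 6 are: {e, r^2, r^4, r^6, r^8, r^10}; {e, r^4, r^8, r^2s, r^6s, r^10s}; {e, r^4, r^8, r^3s, r^7s, r^11s}; {e, r^4, r^8, s, r^4s, r^8s}; … (5 in all).
So G has 5 subgroups of order 6.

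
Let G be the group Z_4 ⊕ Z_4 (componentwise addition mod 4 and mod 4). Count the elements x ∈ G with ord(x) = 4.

An element (a,b) has order lcm(ord(a), ord(b)); count pairs with lcm equal to 4.
Enumerating gives 12 such elements.

12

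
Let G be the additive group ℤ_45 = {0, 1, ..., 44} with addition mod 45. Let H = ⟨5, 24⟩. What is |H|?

45

|⟨5⟩| = 9 and |⟨24⟩| = 15, so |H| is a multiple of lcm(9, 15) = 45 and divides |G| = 45.
Closing {5, 24} under the group operation gives all of G, so |H| = 45.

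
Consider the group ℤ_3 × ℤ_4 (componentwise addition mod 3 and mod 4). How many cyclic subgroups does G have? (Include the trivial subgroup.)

Each element a generates a cyclic subgroup ⟨a⟩; distinct elements may generate the same one (a cyclic group of order d has φ(d) generators).
Cyclic subgroups by order — order 1: 1; order 2: 1; order 3: 1; order 4: 1; order 6: 1; order 12: 1.
Total: 6.

6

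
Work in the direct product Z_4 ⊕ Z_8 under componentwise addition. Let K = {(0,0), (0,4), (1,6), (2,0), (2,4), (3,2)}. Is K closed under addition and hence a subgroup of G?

|K| = 6 does not divide |G| = 32, so by Lagrange K is not a subgroup.

No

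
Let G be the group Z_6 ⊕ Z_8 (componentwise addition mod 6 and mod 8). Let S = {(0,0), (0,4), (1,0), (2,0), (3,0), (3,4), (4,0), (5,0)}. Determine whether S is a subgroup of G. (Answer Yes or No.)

Closure fails: (4,0) + (0,4) = (4,4) ∉ S. So S is not a subgroup.

No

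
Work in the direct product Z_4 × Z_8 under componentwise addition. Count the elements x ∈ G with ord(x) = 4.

An element (a,b) has order lcm(ord(a), ord(b)); count pairs with lcm equal to 4.
Enumerating gives 12 such elements.

12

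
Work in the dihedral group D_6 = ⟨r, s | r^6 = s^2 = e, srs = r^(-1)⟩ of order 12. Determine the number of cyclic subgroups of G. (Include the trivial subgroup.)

A cyclic subgroup of order d is generated by each of its φ(d) elements of order d, so the cyclic subgroups of order d number (#elements of order d)/φ(d).
Cyclic subgroups by order — order 1: 1; order 2: 7; order 3: 1; order 6: 1.
Total: 10.

10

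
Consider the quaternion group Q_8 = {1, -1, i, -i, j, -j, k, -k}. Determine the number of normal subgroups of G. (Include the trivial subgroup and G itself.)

G has 6 subgroups. Checking conjugation-invariance by order — order 1: 1/1 normal; order 2: 1/1 normal; order 4: 3/3 normal; order 8: 1/1 normal.
Total normal subgroups: 6.

6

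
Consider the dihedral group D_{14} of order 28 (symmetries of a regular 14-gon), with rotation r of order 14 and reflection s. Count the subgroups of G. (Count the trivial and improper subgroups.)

|G| = 28, so by Lagrange every subgroup order divides 28. Divisors: 1, 2, 4, 7, 14, 28.
Subgroups by order — order 1: 1; order 2: 15; order 4: 7; order 7: 1; order 14: 3; order 28: 1.
Total: 1 + 15 + 7 + 1 + 3 + 1 = 28.

28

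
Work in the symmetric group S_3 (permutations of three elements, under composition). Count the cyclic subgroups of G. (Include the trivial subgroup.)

Group the elements of G by the cyclic subgroup they generate; each cyclic subgroup of order d accounts for φ(d) elements.
Cyclic subgroups by order — order 1: 1; order 2: 3; order 3: 1.
Total: 5.

5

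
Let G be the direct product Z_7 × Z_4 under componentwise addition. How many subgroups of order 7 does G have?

1

|G| = 28 and 7 | 28, so subgroups of order 7 are possible by Lagrange.
The subgroups of order 7 are: {(0,0), (1,0), (2,0), (3,0), (4,0), (5,0), (6,0)}.
So G has 1 subgroup of order 7.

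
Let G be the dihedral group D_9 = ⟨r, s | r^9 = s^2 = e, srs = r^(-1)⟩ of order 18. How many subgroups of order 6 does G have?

3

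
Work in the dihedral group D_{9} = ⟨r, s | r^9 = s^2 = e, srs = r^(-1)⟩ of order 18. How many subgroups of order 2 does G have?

9

|G| = 18 and 2 | 18, so subgroups of order 2 are possible by Lagrange.
The subgroups of order 2 are: {e, r^2s}; {e, r^3s}; {e, r^4s}; {e, r^5s}; … (9 in all).
So G has 9 subgroups of order 2.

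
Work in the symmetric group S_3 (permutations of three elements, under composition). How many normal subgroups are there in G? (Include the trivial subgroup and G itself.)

3

G has 6 subgroups. Checking conjugation-invariance by order — order 1: 1/1 normal; order 2: 0/3 normal; order 3: 1/1 normal; order 6: 1/1 normal.
Total normal subgroups: 3.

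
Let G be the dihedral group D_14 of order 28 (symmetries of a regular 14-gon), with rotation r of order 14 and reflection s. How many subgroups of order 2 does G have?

|G| = 28 and 2 | 28, so subgroups of order 2 are possible by Lagrange.
The subgroups of order 2 are: {e, r^10s}; {e, r^11s}; {e, r^12s}; {e, r^13s}; … (15 in all).
So G has 15 subgroups of order 2.

15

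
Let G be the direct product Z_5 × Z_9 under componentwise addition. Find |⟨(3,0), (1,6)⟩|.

|⟨(3,0)⟩| = 5 and |⟨(1,6)⟩| = 15, so |H| is a multiple of lcm(5, 15) = 15 and divides |G| = 45.
Closing under the operation: H = {(0,0), (0,3), (0,6), (1,0), (1,3), (1,6), (2,0), (2,3), (2,6), (3,0), (3,3), (3,6), (4,0), (4,3), (4,6)}, so |H| = 15.

15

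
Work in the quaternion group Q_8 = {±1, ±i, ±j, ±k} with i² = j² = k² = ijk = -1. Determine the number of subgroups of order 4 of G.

|G| = 8 and 4 | 8, so subgroups of order 4 are possible by Lagrange.
The subgroups of order 4 are: {1, -1, i, -i}; {1, -1, j, -j}; {1, -1, k, -k}.
So G has 3 subgroups of order 4.

3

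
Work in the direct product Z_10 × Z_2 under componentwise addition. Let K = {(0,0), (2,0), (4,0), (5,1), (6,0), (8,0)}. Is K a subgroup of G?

No

|K| = 6 does not divide |G| = 20, so by Lagrange K is not a subgroup.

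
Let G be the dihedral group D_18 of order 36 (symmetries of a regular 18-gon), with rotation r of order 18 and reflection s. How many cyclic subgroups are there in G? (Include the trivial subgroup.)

24

Each element a generates a cyclic subgroup ⟨a⟩; distinct elements may generate the same one (a cyclic group of order d has φ(d) generators).
Cyclic subgroups by order — order 1: 1; order 2: 19; order 3: 1; order 6: 1; order 9: 1; order 18: 1.
Total: 24.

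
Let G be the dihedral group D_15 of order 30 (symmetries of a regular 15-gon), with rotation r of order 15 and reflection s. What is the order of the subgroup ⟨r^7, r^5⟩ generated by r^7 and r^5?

15

|⟨r^7⟩| = 15 and |⟨r^5⟩| = 3, so |H| is a multiple of lcm(15, 3) = 15 and divides |G| = 30.
Closing under the operation: H = {e, r, r^2, r^3, r^4, r^5, r^6, r^7, r^8, r^9, r^10, r^11, r^12, r^13, r^14}, so |H| = 15.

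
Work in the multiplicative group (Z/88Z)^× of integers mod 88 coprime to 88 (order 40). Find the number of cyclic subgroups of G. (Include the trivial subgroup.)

A cyclic subgroup of order d is generated by each of its φ(d) elements of order d, so the cyclic subgroups of order d number (#elements of order d)/φ(d).
Cyclic subgroups by order — order 1: 1; order 2: 7; order 5: 1; order 10: 7.
Total: 16.

16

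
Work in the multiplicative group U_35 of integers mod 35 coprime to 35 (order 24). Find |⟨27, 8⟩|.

8

|⟨27⟩| = 4 and |⟨8⟩| = 4, so |H| is a multiple of lcm(4, 4) = 4 and divides |G| = 24.
Closing under the operation: H = {1, 6, 8, 13, 22, 27, 29, 34}, so |H| = 8.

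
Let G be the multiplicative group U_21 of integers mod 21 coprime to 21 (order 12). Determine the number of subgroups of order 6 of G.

|G| = 12 and 6 | 12, so subgroups of order 6 are possible by Lagrange.
The subgroups of order 6 are: {1, 4, 10, 13, 16, 19}; {1, 2, 4, 8, 11, 16}; {1, 4, 5, 16, 17, 20}.
So G has 3 subgroups of order 6.

3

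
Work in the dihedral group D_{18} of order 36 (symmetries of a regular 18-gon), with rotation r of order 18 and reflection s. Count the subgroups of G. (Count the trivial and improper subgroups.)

|G| = 36, so by Lagrange every subgroup order divides 36. Divisors: 1, 2, 3, 4, 6, 9, 12, 18, 36.
Subgroups by order — order 1: 1; order 2: 19; order 3: 1; order 4: 9; order 6: 7; order 9: 1; order 12: 3; order 18: 3; order 36: 1.
Total: 1 + 19 + 1 + 9 + 7 + 1 + 3 + 3 + 1 = 45.

45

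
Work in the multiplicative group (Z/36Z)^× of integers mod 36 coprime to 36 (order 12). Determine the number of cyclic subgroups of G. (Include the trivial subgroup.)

8

A cyclic subgroup of order d is generated by each of its φ(d) elements of order d, so the cyclic subgroups of order d number (#elements of order d)/φ(d).
Cyclic subgroups by order — order 1: 1; order 2: 3; order 3: 1; order 6: 3.
Total: 8.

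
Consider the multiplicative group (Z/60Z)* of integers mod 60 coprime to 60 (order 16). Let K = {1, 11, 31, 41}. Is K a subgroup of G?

|K| = 4 divides |G| = 16, consistent with Lagrange.
K contains the identity, every element's inverse is in K, and K is closed under ·: it is a subgroup.

Yes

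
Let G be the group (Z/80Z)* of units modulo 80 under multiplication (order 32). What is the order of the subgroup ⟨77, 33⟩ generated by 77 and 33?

16

|⟨77⟩| = 4 and |⟨33⟩| = 4, so |H| is a multiple of lcm(4, 4) = 4 and divides |G| = 32.
Closing under the operation: H = {1, 9, 13, 17, 21, 29, 33, 37, 41, 49, 53, 57, 61, 69, 73, 77}, so |H| = 16.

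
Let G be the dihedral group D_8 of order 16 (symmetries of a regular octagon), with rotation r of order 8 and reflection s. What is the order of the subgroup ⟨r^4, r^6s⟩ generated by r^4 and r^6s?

|⟨r^4⟩| = 2 and |⟨r^6s⟩| = 2, so |H| is a multiple of lcm(2, 2) = 2 and divides |G| = 16.
Closing under the operation: H = {e, r^4, r^2s, r^6s}, so |H| = 4.

4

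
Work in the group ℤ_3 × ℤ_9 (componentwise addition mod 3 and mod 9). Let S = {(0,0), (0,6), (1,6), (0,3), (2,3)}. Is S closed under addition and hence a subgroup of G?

No

|S| = 5 does not divide |G| = 27, so by Lagrange S is not a subgroup.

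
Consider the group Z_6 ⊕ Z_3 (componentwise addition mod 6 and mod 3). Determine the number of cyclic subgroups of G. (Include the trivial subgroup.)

10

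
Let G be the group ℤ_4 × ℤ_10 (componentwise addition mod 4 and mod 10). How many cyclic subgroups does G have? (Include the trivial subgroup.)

Each element a generates a cyclic subgroup ⟨a⟩; distinct elements may generate the same one (a cyclic group of order d has φ(d) generators).
Cyclic subgroups by order — order 1: 1; order 2: 3; order 4: 2; order 5: 1; order 10: 3; order 20: 2.
Total: 12.

12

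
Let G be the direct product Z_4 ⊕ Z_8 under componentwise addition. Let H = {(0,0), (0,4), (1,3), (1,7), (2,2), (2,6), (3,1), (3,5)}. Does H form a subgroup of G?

Yes

|H| = 8 divides |G| = 32, consistent with Lagrange.
H contains the identity, every element's inverse is in H, and H is closed under +: it is a subgroup.
In fact H = ⟨(3,1)⟩.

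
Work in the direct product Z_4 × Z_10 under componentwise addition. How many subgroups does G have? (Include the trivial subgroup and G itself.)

16

|G| = 40, so by Lagrange every subgroup order divides 40. Divisors: 1, 2, 4, 5, 8, 10, 20, 40.
Subgroups by order — order 1: 1; order 2: 3; order 4: 3; order 5: 1; order 8: 1; order 10: 3; order 20: 3; order 40: 1.
Total: 1 + 3 + 3 + 1 + 1 + 3 + 3 + 1 = 16.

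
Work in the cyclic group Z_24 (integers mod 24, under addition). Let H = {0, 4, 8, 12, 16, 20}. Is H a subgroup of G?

|H| = 6 divides |G| = 24, consistent with Lagrange.
H contains the identity, every element's inverse is in H, and H is closed under +: it is a subgroup.
In fact H = ⟨4⟩.

Yes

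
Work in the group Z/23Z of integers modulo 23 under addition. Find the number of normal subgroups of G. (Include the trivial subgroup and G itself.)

2

G is abelian, so every subgroup is normal.
G has 2 subgroups in total, hence 2 normal subgroups.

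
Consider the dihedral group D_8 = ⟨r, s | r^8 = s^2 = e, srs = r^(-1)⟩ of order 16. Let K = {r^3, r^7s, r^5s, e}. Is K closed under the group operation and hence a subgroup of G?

r^3 ∈ K but its inverse r^5 ∉ K, so K is not a subgroup.

No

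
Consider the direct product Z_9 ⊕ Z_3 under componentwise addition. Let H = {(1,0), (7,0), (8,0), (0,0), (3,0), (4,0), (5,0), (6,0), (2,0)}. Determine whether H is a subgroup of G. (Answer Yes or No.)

Yes

|H| = 9 divides |G| = 27, consistent with Lagrange.
H contains the identity, every element's inverse is in H, and H is closed under +: it is a subgroup.
In fact H = ⟨(4,0)⟩.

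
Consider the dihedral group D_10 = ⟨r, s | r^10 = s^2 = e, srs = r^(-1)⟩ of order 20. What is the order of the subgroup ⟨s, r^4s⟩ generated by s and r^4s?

|⟨s⟩| = 2 and |⟨r^4s⟩| = 2, so |H| is a multiple of lcm(2, 2) = 2 and divides |G| = 20.
Closing under the operation: H = {e, r^2, r^4, r^6, r^8, s, r^2s, r^4s, r^6s, r^8s}, so |H| = 10.

10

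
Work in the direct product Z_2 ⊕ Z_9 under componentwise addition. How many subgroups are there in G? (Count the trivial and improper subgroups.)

6

|G| = 18, so by Lagrange every subgroup order divides 18. Divisors: 1, 2, 3, 6, 9, 18.
Subgroups by order — order 1: 1; order 2: 1; order 3: 1; order 6: 1; order 9: 1; order 18: 1.
Total: 1 + 1 + 1 + 1 + 1 + 1 = 6.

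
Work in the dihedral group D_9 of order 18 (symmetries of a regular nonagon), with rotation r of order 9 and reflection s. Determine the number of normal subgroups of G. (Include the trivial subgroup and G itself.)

G has 16 subgroups. Checking conjugation-invariance by order — order 1: 1/1 normal; order 2: 0/9 normal; order 3: 1/1 normal; order 6: 0/3 normal; order 9: 1/1 normal; order 18: 1/1 normal.
Total normal subgroups: 4.

4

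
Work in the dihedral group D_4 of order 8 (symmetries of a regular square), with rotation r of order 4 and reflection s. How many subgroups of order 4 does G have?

|G| = 8 and 4 | 8, so subgroups of order 4 are possible by Lagrange.
The subgroups of order 4 are: {e, r, r^2, r^3}; {e, r^2, s, r^2s}; {e, r^2, rs, r^3s}.
So G has 3 subgroups of order 4.

3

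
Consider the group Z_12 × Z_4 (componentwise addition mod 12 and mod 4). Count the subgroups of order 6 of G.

|G| = 48 and 6 | 48, so subgroups of order 6 are possible by Lagrange.
The subgroups of order 6 are: {(0,0), (0,2), (4,0), (4,2), (8,0), (8,2)}; {(0,0), (2,0), (4,0), (6,0), (8,0), (10,0)}; {(0,0), (2,2), (4,0), (6,2), (8,0), (10,2)}.
So G has 3 subgroups of order 6.

3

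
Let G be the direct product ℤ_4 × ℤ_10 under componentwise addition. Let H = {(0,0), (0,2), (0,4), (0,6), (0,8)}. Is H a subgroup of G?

Yes

|H| = 5 divides |G| = 40, consistent with Lagrange.
H contains the identity, every element's inverse is in H, and H is closed under +: it is a subgroup.
In fact H = ⟨(0,2)⟩.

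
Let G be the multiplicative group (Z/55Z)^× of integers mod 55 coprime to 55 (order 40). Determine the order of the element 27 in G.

Compute successive powers of 27 mod 55: 27, 14, 48, 31, 12, 49, 3, 26, …; 27^20 ≡ 1 (mod 55).
So |⟨27⟩| = 20.

20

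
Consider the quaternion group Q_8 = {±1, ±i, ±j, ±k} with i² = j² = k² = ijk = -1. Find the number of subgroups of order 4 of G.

3

|G| = 8 and 4 | 8, so subgroups of order 4 are possible by Lagrange.
The subgroups of order 4 are: {1, -1, i, -i}; {1, -1, j, -j}; {1, -1, k, -k}.
So G has 3 subgroups of order 4.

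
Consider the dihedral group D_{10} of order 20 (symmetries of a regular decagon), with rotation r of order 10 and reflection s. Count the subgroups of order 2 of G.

|G| = 20 and 2 | 20, so subgroups of order 2 are possible by Lagrange.
The subgroups of order 2 are: {e, r^2s}; {e, r^3s}; {e, r^4s}; {e, r^5}; … (11 in all).
So G has 11 subgroups of order 2.

11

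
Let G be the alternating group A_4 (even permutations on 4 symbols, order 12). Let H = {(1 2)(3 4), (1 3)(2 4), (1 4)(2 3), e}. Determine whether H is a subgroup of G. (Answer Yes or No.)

|H| = 4 divides |G| = 12, consistent with Lagrange.
H contains the identity, every element's inverse is in H, and H is closed under ∘: it is a subgroup.

Yes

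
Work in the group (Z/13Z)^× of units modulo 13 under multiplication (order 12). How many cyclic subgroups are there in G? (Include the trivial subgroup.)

Each element a generates a cyclic subgroup ⟨a⟩; distinct elements may generate the same one (a cyclic group of order d has φ(d) generators).
Cyclic subgroups by order — order 1: 1; order 2: 1; order 3: 1; order 4: 1; order 6: 1; order 12: 1.
Total: 6.

6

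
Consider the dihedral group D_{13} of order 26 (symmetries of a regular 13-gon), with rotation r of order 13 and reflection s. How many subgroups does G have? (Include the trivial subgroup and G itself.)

16

|G| = 26, so by Lagrange every subgroup order divides 26. Divisors: 1, 2, 13, 26.
Subgroups by order — order 1: 1; order 2: 13; order 13: 1; order 26: 1.
Total: 1 + 13 + 1 + 1 = 16.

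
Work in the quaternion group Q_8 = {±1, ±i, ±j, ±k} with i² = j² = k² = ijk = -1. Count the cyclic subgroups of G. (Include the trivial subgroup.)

Each element a generates a cyclic subgroup ⟨a⟩; distinct elements may generate the same one (a cyclic group of order d has φ(d) generators).
Cyclic subgroups by order — order 1: 1; order 2: 1; order 4: 3.
Total: 5.

5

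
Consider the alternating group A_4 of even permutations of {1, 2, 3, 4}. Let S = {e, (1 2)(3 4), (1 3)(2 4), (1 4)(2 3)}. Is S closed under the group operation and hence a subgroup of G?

Yes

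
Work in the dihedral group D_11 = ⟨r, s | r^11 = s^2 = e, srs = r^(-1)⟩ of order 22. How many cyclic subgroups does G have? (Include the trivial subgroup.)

13

Group the elements of G by the cyclic subgroup they generate; each cyclic subgroup of order d accounts for φ(d) elements.
Cyclic subgroups by order — order 1: 1; order 2: 11; order 11: 1.
Total: 13.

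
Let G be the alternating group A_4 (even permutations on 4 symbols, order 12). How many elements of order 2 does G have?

The elements of order 2 are: (1 2)(3 4), (1 3)(2 4), (1 4)(2 3).
That's 3.

3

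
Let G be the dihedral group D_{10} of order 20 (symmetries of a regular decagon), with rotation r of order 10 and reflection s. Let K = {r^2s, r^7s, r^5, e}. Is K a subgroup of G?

Yes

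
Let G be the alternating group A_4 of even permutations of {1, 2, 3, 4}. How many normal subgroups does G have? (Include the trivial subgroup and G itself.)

3

G has 10 subgroups. Checking conjugation-invariance by order — order 1: 1/1 normal; order 2: 0/3 normal; order 3: 0/4 normal; order 4: 1/1 normal; order 12: 1/1 normal.
Total normal subgroups: 3.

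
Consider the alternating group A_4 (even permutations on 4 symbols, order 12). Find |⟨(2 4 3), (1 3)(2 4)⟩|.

|⟨(2 4 3)⟩| = 3 and |⟨(1 3)(2 4)⟩| = 2, so |H| is a multiple of lcm(3, 2) = 6 and divides |G| = 12.
Closing {(2 4 3), (1 3)(2 4)} under the group operation gives all of G, so |H| = 12.

12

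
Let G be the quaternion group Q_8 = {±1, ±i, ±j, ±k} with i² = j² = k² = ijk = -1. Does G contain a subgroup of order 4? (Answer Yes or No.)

4 | 8. A subgroup of order 4 is {1, -1, i, -i}.

Yes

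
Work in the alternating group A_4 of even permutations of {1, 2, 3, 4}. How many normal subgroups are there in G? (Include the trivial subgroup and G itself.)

3

G has 10 subgroups. Checking conjugation-invariance by order — order 1: 1/1 normal; order 2: 0/3 normal; order 3: 0/4 normal; order 4: 1/1 normal; order 12: 1/1 normal.
Total normal subgroups: 3.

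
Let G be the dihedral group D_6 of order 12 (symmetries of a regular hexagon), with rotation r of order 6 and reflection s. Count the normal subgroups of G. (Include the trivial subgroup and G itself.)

7

G has 16 subgroups. Checking conjugation-invariance by order — order 1: 1/1 normal; order 2: 1/7 normal; order 3: 1/1 normal; order 4: 0/3 normal; order 6: 3/3 normal; order 12: 1/1 normal.
Total normal subgroups: 7.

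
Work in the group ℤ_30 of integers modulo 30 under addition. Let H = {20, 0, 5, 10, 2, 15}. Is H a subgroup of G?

No

2 ∈ H but its inverse 28 ∉ H, so H is not a subgroup.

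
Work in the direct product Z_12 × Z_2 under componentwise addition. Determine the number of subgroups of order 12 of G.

3

|G| = 24 and 12 | 24, so subgroups of order 12 are possible by Lagrange.
The subgroups of order 12 are: {(0,0), (0,1), (2,0), (2,1), (4,0), (4,1), (6,0), (6,1), (8,0), (8,1), (10,0), (10,1)}; {(0,0), (1,0), (2,0), (3,0), (4,0), (5,0), (6,0), (7,0), (8,0), (9,0), (10,0), (11,0)}; {(0,0), (1,1), (2,0), (3,1), (4,0), (5,1), (6,0), (7,1), (8,0), (9,1), (10,0), (11,1)}.
So G has 3 subgroups of order 12.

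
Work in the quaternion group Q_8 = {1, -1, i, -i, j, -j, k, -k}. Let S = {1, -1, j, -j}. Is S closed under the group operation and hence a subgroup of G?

Yes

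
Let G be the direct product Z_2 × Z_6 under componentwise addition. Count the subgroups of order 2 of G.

3

|G| = 12 and 2 | 12, so subgroups of order 2 are possible by Lagrange.
The subgroups of order 2 are: {(0,0), (0,3)}; {(0,0), (1,0)}; {(0,0), (1,3)}.
So G has 3 subgroups of order 2.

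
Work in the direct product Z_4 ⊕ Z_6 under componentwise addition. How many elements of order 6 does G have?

6

An element (a,b) has order lcm(ord(a), ord(b)); count pairs with lcm equal to 6.
Enumerating gives 6 such elements.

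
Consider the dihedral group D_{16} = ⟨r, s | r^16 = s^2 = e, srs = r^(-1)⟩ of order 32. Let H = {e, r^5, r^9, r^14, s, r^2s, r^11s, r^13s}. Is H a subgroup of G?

No

r^9 ∈ H but its inverse r^7 ∉ H, so H is not a subgroup.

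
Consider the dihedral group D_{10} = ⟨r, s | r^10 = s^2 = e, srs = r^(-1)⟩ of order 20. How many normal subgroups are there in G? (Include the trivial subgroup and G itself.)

7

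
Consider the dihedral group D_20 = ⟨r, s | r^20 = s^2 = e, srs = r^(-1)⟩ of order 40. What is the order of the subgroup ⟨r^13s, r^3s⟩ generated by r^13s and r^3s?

4

|⟨r^13s⟩| = 2 and |⟨r^3s⟩| = 2, so |H| is a multiple of lcm(2, 2) = 2 and divides |G| = 40.
Closing under the operation: H = {e, r^10, r^3s, r^13s}, so |H| = 4.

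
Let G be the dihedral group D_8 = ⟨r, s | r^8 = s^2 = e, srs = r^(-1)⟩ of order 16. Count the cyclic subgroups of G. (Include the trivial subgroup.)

12

A cyclic subgroup of order d is generated by each of its φ(d) elements of order d, so the cyclic subgroups of order d number (#elements of order d)/φ(d).
Cyclic subgroups by order — order 1: 1; order 2: 9; order 4: 1; order 8: 1.
Total: 12.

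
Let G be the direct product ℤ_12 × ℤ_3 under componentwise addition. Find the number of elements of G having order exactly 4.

An element (a,b) has order lcm(ord(a), ord(b)); count pairs with lcm equal to 4.
Enumerating gives 2 such elements.

2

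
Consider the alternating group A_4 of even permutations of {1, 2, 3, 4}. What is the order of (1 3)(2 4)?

2

Computing powers of (1 3)(2 4): the smallest k with ((1 3)(2 4))^k = e is k = 2.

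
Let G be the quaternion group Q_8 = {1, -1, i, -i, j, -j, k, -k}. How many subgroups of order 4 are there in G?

3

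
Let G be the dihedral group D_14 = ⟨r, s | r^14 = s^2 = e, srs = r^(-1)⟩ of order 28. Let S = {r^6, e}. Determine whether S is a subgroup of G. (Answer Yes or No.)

r^6 ∈ S but its inverse r^8 ∉ S, so S is not a subgroup.

No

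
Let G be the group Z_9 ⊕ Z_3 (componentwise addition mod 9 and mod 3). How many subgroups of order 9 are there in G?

|G| = 27 and 9 | 27, so subgroups of order 9 are possible by Lagrange.
The subgroups of order 9 are: {(0,0), (0,1), (0,2), (3,0), (3,1), (3,2), (6,0), (6,1), (6,2)}; {(0,0), (1,0), (2,0), (3,0), (4,0), (5,0), (6,0), (7,0), (8,0)}; {(0,0), (1,1), (2,2), (3,0), (4,1), (5,2), (6,0), (7,1), (8,2)}; {(0,0), (1,2), (2,1), (3,0), (4,2), (5,1), (6,0), (7,2), (8,1)}.
So G has 4 subgroups of order 9.

4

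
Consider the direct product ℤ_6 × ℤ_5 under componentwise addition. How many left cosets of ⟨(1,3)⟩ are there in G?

|⟨(1,3)⟩| = 30 and |G| = 30.
By Lagrange, [G : H] = |G|/|H| = 30/30 = 1.

1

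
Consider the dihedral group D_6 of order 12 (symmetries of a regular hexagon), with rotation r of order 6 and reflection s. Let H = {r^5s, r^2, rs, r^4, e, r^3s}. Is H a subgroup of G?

|H| = 6 divides |G| = 12, consistent with Lagrange.
H contains the identity, every element's inverse is in H, and H is closed under ·: it is a subgroup.

Yes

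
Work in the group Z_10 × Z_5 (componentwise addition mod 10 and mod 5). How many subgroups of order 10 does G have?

|G| = 50 and 10 | 50, so subgroups of order 10 are possible by Lagrange.
The subgroups of order 10 are: {(0,0), (0,1), (0,2), (0,3), (0,4), (5,0), (5,1), (5,2), (5,3), (5,4)}; {(0,0), (1,0), (2,0), (3,0), (4,0), (5,0), (6,0), (7,0), (8,0), (9,0)}; {(0,0), (1,1), (2,2), (3,3), (4,4), (5,0), (6,1), (7,2), (8,3), (9,4)}; {(0,0), (1,2), (2,4), (3,1), (4,3), (5,0), (6,2), (7,4), (8,1), (9,3)}; … (6 in all).
So G has 6 subgroups of order 10.

6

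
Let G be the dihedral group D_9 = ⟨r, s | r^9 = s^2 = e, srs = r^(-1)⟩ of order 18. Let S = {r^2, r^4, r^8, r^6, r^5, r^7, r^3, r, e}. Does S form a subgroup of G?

Yes

|S| = 9 divides |G| = 18, consistent with Lagrange.
S contains the identity, every element's inverse is in S, and S is closed under ·: it is a subgroup.
In fact S = ⟨r^4⟩.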